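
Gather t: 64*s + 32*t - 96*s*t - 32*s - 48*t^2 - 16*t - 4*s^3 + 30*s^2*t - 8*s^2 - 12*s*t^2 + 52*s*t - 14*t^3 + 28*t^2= -4*s^3 - 8*s^2 + 32*s - 14*t^3 + t^2*(-12*s - 20) + t*(30*s^2 - 44*s + 16)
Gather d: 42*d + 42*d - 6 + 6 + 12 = 84*d + 12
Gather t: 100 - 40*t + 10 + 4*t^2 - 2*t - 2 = 4*t^2 - 42*t + 108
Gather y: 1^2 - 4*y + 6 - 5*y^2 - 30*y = -5*y^2 - 34*y + 7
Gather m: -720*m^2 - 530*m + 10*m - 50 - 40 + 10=-720*m^2 - 520*m - 80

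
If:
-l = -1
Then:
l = 1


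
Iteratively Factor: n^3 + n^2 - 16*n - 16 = (n + 4)*(n^2 - 3*n - 4) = (n - 4)*(n + 4)*(n + 1)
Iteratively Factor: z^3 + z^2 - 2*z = (z + 2)*(z^2 - z) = (z - 1)*(z + 2)*(z)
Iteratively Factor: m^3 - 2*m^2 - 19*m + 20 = (m - 5)*(m^2 + 3*m - 4) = (m - 5)*(m + 4)*(m - 1)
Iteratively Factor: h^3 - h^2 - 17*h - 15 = (h + 3)*(h^2 - 4*h - 5) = (h + 1)*(h + 3)*(h - 5)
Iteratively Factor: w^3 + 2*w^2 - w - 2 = (w + 2)*(w^2 - 1) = (w + 1)*(w + 2)*(w - 1)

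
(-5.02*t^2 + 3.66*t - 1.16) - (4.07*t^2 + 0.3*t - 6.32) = -9.09*t^2 + 3.36*t + 5.16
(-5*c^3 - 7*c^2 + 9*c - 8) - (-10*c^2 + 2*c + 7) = -5*c^3 + 3*c^2 + 7*c - 15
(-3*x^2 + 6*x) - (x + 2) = -3*x^2 + 5*x - 2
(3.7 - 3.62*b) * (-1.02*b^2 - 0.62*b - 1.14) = 3.6924*b^3 - 1.5296*b^2 + 1.8328*b - 4.218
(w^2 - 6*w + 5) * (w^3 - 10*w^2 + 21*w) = w^5 - 16*w^4 + 86*w^3 - 176*w^2 + 105*w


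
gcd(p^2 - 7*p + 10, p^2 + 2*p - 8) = p - 2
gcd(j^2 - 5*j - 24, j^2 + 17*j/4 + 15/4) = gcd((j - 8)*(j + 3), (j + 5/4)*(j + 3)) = j + 3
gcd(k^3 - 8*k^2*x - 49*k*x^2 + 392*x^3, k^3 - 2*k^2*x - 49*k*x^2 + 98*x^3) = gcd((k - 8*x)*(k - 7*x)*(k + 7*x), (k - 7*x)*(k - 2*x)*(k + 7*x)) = -k^2 + 49*x^2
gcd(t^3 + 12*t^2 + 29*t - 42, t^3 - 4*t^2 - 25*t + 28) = t - 1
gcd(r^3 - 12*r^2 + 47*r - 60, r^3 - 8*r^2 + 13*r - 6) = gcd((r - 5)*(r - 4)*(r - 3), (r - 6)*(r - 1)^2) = 1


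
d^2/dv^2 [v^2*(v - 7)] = 6*v - 14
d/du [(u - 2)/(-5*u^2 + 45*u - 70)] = 1/(5*(u^2 - 14*u + 49))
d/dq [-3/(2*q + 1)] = 6/(2*q + 1)^2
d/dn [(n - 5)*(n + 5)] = 2*n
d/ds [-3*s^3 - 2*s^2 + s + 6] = -9*s^2 - 4*s + 1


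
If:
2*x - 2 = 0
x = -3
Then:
No Solution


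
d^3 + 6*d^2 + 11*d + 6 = (d + 1)*(d + 2)*(d + 3)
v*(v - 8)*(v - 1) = v^3 - 9*v^2 + 8*v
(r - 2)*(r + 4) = r^2 + 2*r - 8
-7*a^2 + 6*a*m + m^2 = (-a + m)*(7*a + m)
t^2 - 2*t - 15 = (t - 5)*(t + 3)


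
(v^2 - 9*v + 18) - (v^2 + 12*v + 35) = -21*v - 17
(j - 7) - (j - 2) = -5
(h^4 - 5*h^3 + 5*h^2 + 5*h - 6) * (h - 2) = h^5 - 7*h^4 + 15*h^3 - 5*h^2 - 16*h + 12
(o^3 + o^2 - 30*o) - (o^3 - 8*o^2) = 9*o^2 - 30*o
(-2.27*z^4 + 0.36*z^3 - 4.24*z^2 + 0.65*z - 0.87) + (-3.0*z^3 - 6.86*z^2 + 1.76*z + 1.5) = -2.27*z^4 - 2.64*z^3 - 11.1*z^2 + 2.41*z + 0.63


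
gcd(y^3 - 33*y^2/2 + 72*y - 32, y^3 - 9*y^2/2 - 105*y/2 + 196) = y - 8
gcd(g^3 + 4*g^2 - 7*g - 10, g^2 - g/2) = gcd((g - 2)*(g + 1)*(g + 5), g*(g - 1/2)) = 1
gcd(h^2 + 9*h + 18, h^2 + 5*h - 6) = h + 6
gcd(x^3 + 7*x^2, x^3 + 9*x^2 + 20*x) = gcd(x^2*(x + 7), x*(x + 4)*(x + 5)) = x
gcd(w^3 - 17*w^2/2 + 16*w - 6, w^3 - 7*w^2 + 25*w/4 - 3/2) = w^2 - 13*w/2 + 3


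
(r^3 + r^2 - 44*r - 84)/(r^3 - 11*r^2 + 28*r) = (r^2 + 8*r + 12)/(r*(r - 4))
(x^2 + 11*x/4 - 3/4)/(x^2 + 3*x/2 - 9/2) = (4*x - 1)/(2*(2*x - 3))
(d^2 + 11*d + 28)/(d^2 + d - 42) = (d + 4)/(d - 6)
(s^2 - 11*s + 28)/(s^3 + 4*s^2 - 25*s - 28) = (s - 7)/(s^2 + 8*s + 7)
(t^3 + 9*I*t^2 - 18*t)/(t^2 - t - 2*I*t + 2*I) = t*(t^2 + 9*I*t - 18)/(t^2 - t - 2*I*t + 2*I)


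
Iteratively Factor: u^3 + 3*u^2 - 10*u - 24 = (u + 4)*(u^2 - u - 6) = (u - 3)*(u + 4)*(u + 2)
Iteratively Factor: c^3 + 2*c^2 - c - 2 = (c + 2)*(c^2 - 1) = (c - 1)*(c + 2)*(c + 1)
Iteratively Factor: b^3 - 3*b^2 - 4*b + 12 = (b + 2)*(b^2 - 5*b + 6) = (b - 3)*(b + 2)*(b - 2)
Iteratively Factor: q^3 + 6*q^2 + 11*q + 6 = (q + 3)*(q^2 + 3*q + 2) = (q + 1)*(q + 3)*(q + 2)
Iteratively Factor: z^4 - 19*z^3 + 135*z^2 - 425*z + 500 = (z - 5)*(z^3 - 14*z^2 + 65*z - 100) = (z - 5)*(z - 4)*(z^2 - 10*z + 25) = (z - 5)^2*(z - 4)*(z - 5)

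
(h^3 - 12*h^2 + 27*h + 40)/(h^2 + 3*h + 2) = (h^2 - 13*h + 40)/(h + 2)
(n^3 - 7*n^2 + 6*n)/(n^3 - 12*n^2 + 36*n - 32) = n*(n^2 - 7*n + 6)/(n^3 - 12*n^2 + 36*n - 32)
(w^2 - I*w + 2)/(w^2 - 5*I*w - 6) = (w + I)/(w - 3*I)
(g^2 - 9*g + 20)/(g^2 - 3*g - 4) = (g - 5)/(g + 1)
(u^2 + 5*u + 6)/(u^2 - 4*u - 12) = (u + 3)/(u - 6)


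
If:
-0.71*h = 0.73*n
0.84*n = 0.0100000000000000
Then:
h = -0.01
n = 0.01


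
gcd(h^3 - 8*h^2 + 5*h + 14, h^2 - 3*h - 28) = h - 7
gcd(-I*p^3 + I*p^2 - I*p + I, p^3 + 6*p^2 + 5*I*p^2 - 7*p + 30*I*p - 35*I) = p - 1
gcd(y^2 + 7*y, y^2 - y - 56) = y + 7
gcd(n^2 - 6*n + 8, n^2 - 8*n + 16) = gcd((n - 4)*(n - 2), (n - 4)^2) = n - 4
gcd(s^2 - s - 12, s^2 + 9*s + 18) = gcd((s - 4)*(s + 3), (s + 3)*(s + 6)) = s + 3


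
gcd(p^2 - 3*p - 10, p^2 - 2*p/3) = 1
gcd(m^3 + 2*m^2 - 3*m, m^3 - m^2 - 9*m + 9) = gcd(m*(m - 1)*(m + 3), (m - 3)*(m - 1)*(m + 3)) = m^2 + 2*m - 3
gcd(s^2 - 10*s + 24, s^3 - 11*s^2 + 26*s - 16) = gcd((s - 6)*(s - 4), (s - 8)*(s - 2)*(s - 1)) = 1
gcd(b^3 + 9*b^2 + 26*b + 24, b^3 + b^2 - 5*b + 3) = b + 3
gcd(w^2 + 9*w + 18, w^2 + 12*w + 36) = w + 6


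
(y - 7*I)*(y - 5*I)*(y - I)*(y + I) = y^4 - 12*I*y^3 - 34*y^2 - 12*I*y - 35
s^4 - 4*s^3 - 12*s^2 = s^2*(s - 6)*(s + 2)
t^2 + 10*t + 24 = (t + 4)*(t + 6)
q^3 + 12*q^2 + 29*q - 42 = (q - 1)*(q + 6)*(q + 7)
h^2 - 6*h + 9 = (h - 3)^2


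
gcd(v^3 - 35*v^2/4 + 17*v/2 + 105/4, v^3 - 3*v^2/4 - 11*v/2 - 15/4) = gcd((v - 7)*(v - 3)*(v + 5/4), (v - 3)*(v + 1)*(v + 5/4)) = v^2 - 7*v/4 - 15/4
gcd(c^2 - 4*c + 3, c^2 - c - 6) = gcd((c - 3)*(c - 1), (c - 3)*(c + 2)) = c - 3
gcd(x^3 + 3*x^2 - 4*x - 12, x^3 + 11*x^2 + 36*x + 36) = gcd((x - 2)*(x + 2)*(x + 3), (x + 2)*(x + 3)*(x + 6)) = x^2 + 5*x + 6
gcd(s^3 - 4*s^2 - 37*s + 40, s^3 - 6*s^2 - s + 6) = s - 1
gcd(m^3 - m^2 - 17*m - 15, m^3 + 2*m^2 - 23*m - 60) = m^2 - 2*m - 15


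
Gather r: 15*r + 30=15*r + 30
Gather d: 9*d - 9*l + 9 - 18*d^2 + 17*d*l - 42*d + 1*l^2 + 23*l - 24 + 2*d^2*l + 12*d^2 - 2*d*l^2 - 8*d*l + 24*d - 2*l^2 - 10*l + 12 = d^2*(2*l - 6) + d*(-2*l^2 + 9*l - 9) - l^2 + 4*l - 3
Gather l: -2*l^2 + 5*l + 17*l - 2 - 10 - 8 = -2*l^2 + 22*l - 20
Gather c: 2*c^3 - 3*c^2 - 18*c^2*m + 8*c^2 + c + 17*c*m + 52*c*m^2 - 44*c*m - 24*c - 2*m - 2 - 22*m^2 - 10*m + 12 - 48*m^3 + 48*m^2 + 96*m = 2*c^3 + c^2*(5 - 18*m) + c*(52*m^2 - 27*m - 23) - 48*m^3 + 26*m^2 + 84*m + 10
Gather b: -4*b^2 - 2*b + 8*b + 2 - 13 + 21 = -4*b^2 + 6*b + 10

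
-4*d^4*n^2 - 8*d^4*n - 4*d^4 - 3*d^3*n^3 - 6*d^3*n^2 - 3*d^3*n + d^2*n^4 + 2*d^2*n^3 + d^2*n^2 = (-4*d + n)*(d + n)*(d*n + d)^2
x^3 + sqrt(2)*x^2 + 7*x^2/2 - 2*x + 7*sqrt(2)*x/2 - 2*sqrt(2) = (x - 1/2)*(x + 4)*(x + sqrt(2))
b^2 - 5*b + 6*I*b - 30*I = (b - 5)*(b + 6*I)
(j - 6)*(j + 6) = j^2 - 36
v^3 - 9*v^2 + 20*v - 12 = (v - 6)*(v - 2)*(v - 1)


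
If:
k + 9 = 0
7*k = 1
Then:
No Solution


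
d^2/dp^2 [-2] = 0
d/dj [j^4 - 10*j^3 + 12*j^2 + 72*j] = 4*j^3 - 30*j^2 + 24*j + 72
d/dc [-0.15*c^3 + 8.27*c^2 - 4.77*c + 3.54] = -0.45*c^2 + 16.54*c - 4.77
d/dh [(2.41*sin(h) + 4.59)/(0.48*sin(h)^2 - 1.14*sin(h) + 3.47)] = (-1.1568*sin(h)^2 - 4.4064*sin(h) + 13.5953)*cos(h)/(0.2304*sin(h)^4 - 1.0944*sin(h)^3 + 4.6308*sin(h)^2 - 7.9116*sin(h) + 12.0409)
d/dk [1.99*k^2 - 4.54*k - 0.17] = 3.98*k - 4.54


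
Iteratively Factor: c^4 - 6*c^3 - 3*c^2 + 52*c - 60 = (c - 5)*(c^3 - c^2 - 8*c + 12) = (c - 5)*(c - 2)*(c^2 + c - 6) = (c - 5)*(c - 2)^2*(c + 3)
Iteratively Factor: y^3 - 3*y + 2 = (y - 1)*(y^2 + y - 2) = (y - 1)^2*(y + 2)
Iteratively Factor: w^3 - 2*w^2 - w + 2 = (w - 2)*(w^2 - 1) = (w - 2)*(w + 1)*(w - 1)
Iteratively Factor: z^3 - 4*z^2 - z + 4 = (z - 1)*(z^2 - 3*z - 4) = (z - 1)*(z + 1)*(z - 4)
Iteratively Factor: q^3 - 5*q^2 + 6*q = (q - 3)*(q^2 - 2*q) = (q - 3)*(q - 2)*(q)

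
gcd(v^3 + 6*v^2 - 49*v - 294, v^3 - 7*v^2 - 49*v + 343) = v^2 - 49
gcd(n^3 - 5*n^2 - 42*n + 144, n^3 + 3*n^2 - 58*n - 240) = n^2 - 2*n - 48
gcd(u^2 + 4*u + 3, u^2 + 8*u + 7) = u + 1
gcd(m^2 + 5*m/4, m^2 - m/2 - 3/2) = 1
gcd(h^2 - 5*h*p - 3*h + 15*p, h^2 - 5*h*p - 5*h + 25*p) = -h + 5*p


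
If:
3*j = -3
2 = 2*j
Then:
No Solution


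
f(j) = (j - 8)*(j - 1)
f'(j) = 2*j - 9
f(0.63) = 2.73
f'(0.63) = -7.74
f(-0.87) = 16.59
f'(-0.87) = -10.74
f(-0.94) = 17.34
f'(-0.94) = -10.88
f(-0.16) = 9.47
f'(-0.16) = -9.32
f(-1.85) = 28.07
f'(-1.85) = -12.70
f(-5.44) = 86.55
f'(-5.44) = -19.88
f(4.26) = -12.19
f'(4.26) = -0.48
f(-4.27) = 64.66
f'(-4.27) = -17.54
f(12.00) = 44.00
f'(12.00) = 15.00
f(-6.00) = 98.00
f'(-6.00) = -21.00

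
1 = 1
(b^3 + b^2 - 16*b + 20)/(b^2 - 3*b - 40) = (b^2 - 4*b + 4)/(b - 8)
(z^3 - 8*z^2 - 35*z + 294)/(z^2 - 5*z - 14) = (z^2 - z - 42)/(z + 2)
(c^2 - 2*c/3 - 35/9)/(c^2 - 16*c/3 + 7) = (c + 5/3)/(c - 3)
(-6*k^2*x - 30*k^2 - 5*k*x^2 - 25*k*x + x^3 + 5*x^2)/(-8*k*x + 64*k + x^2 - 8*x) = (6*k^2*x + 30*k^2 + 5*k*x^2 + 25*k*x - x^3 - 5*x^2)/(8*k*x - 64*k - x^2 + 8*x)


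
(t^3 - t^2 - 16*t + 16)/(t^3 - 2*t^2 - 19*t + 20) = (t - 4)/(t - 5)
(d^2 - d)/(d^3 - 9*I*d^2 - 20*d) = (1 - d)/(-d^2 + 9*I*d + 20)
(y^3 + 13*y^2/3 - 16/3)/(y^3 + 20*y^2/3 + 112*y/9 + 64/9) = 3*(y - 1)/(3*y + 4)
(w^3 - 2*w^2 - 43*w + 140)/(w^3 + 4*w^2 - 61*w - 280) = (w^2 - 9*w + 20)/(w^2 - 3*w - 40)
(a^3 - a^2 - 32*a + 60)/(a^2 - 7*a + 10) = a + 6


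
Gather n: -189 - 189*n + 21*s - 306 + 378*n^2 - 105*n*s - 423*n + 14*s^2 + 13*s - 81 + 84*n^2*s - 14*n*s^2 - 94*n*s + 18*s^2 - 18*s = n^2*(84*s + 378) + n*(-14*s^2 - 199*s - 612) + 32*s^2 + 16*s - 576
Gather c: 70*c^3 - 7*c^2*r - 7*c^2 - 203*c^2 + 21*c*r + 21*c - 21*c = 70*c^3 + c^2*(-7*r - 210) + 21*c*r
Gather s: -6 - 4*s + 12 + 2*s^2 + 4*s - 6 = 2*s^2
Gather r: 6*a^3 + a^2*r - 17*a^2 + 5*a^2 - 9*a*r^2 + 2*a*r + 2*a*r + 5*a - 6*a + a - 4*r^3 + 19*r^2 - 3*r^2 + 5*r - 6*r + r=6*a^3 - 12*a^2 - 4*r^3 + r^2*(16 - 9*a) + r*(a^2 + 4*a)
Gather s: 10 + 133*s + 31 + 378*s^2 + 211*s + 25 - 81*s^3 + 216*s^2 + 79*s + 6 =-81*s^3 + 594*s^2 + 423*s + 72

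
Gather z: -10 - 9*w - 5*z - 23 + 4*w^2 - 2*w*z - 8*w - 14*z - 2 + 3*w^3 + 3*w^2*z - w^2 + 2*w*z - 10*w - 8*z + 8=3*w^3 + 3*w^2 - 27*w + z*(3*w^2 - 27) - 27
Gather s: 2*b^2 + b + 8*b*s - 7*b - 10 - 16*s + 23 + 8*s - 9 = 2*b^2 - 6*b + s*(8*b - 8) + 4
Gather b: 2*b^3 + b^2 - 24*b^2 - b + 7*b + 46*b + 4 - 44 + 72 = 2*b^3 - 23*b^2 + 52*b + 32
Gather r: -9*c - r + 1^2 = -9*c - r + 1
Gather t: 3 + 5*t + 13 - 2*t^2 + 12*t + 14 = -2*t^2 + 17*t + 30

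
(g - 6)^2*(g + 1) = g^3 - 11*g^2 + 24*g + 36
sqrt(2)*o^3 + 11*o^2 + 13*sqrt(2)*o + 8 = (o + sqrt(2))*(o + 4*sqrt(2))*(sqrt(2)*o + 1)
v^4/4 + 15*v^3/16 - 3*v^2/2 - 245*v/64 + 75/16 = (v/4 + 1)*(v - 3/2)*(v - 5/4)*(v + 5/2)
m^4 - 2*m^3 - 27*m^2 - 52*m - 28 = (m - 7)*(m + 1)*(m + 2)^2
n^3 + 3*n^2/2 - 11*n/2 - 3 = (n - 2)*(n + 1/2)*(n + 3)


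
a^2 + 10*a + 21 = (a + 3)*(a + 7)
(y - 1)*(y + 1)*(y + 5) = y^3 + 5*y^2 - y - 5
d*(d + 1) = d^2 + d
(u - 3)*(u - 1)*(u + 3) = u^3 - u^2 - 9*u + 9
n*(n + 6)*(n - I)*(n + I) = n^4 + 6*n^3 + n^2 + 6*n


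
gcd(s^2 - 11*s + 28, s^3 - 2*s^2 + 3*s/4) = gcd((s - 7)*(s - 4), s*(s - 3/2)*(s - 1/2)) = 1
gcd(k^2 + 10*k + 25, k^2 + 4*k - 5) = k + 5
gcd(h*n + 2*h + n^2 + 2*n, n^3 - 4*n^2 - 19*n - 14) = n + 2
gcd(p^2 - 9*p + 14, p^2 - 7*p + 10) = p - 2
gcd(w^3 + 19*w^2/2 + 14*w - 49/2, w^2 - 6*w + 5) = w - 1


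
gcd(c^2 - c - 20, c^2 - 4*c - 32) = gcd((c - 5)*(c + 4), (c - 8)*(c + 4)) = c + 4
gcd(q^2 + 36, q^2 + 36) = q^2 + 36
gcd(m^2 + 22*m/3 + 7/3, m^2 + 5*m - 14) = m + 7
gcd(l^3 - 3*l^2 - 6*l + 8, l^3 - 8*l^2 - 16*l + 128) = l - 4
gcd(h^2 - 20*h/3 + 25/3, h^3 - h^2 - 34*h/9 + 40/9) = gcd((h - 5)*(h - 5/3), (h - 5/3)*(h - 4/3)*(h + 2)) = h - 5/3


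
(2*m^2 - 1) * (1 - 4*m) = -8*m^3 + 2*m^2 + 4*m - 1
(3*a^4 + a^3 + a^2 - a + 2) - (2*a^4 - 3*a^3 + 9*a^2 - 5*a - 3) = a^4 + 4*a^3 - 8*a^2 + 4*a + 5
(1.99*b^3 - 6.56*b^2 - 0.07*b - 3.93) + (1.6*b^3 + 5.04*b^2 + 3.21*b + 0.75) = 3.59*b^3 - 1.52*b^2 + 3.14*b - 3.18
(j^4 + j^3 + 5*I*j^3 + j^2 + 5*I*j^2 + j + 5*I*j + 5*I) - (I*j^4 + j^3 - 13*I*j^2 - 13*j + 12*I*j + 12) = j^4 - I*j^4 + 5*I*j^3 + j^2 + 18*I*j^2 + 14*j - 7*I*j - 12 + 5*I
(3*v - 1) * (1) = 3*v - 1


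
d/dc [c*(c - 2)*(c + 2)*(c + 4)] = 4*c^3 + 12*c^2 - 8*c - 16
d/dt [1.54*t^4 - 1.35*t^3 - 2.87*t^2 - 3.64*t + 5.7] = 6.16*t^3 - 4.05*t^2 - 5.74*t - 3.64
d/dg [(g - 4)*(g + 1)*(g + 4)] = 3*g^2 + 2*g - 16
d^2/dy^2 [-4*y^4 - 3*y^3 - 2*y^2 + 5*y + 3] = -48*y^2 - 18*y - 4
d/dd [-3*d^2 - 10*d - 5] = -6*d - 10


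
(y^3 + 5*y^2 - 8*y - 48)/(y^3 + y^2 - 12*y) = (y + 4)/y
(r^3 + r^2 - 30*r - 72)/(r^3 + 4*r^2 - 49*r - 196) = (r^2 - 3*r - 18)/(r^2 - 49)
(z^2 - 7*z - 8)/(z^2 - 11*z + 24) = (z + 1)/(z - 3)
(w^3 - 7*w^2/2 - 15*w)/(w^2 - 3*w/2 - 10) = w*(w - 6)/(w - 4)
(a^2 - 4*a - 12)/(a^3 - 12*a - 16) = (a - 6)/(a^2 - 2*a - 8)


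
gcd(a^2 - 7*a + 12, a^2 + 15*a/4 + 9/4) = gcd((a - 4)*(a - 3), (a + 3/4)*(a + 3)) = 1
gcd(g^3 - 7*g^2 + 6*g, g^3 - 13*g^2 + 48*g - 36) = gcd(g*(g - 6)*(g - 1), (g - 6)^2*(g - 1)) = g^2 - 7*g + 6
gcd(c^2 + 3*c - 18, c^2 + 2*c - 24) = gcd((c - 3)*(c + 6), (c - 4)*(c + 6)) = c + 6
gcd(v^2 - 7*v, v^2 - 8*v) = v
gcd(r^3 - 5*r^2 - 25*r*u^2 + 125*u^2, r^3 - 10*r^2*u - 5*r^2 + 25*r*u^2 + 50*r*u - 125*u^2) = r^2 - 5*r*u - 5*r + 25*u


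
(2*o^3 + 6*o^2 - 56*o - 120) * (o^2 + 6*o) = 2*o^5 + 18*o^4 - 20*o^3 - 456*o^2 - 720*o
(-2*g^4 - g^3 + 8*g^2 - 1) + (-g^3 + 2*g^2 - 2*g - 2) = -2*g^4 - 2*g^3 + 10*g^2 - 2*g - 3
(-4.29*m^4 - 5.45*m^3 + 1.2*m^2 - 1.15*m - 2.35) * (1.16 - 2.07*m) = 8.8803*m^5 + 6.3051*m^4 - 8.806*m^3 + 3.7725*m^2 + 3.5305*m - 2.726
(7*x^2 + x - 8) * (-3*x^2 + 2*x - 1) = -21*x^4 + 11*x^3 + 19*x^2 - 17*x + 8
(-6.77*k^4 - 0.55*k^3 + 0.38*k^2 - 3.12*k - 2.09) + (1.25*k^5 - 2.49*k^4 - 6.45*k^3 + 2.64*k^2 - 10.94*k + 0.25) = 1.25*k^5 - 9.26*k^4 - 7.0*k^3 + 3.02*k^2 - 14.06*k - 1.84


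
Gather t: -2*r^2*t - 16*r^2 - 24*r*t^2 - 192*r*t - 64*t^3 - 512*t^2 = -16*r^2 - 64*t^3 + t^2*(-24*r - 512) + t*(-2*r^2 - 192*r)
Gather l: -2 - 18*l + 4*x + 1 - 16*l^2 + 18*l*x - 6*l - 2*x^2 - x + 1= -16*l^2 + l*(18*x - 24) - 2*x^2 + 3*x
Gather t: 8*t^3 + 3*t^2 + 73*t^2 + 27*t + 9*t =8*t^3 + 76*t^2 + 36*t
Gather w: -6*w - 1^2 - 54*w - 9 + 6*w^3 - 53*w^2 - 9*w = 6*w^3 - 53*w^2 - 69*w - 10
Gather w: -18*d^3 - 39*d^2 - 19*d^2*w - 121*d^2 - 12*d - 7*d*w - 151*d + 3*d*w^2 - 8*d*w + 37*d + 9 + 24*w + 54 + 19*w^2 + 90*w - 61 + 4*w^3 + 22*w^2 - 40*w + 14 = -18*d^3 - 160*d^2 - 126*d + 4*w^3 + w^2*(3*d + 41) + w*(-19*d^2 - 15*d + 74) + 16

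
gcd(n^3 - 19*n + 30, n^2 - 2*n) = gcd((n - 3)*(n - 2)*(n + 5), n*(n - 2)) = n - 2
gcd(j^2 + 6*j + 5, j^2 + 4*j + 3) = j + 1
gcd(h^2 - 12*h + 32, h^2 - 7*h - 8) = h - 8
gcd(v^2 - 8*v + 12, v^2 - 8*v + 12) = v^2 - 8*v + 12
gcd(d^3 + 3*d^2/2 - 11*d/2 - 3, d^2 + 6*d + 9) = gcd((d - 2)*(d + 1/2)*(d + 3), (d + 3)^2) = d + 3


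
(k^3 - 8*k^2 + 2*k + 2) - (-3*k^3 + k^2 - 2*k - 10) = 4*k^3 - 9*k^2 + 4*k + 12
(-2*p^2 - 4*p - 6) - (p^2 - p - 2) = -3*p^2 - 3*p - 4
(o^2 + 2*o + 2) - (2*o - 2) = o^2 + 4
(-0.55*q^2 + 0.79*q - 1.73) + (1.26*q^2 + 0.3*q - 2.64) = 0.71*q^2 + 1.09*q - 4.37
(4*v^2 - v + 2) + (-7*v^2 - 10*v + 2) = -3*v^2 - 11*v + 4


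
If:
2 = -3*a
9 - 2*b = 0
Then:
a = -2/3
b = 9/2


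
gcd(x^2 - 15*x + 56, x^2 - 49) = x - 7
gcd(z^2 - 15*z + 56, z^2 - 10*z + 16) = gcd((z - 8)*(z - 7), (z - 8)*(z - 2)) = z - 8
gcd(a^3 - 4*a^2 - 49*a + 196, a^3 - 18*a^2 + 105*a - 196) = a^2 - 11*a + 28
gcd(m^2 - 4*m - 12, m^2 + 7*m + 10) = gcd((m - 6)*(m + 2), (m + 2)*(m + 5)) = m + 2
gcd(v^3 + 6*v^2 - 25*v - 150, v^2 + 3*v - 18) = v + 6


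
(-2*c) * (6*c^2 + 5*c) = -12*c^3 - 10*c^2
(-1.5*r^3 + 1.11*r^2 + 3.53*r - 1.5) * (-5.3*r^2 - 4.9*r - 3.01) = 7.95*r^5 + 1.467*r^4 - 19.633*r^3 - 12.6881*r^2 - 3.2753*r + 4.515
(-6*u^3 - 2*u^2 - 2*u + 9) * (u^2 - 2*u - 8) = -6*u^5 + 10*u^4 + 50*u^3 + 29*u^2 - 2*u - 72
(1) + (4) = 5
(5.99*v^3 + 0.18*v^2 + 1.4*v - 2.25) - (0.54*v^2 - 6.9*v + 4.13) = 5.99*v^3 - 0.36*v^2 + 8.3*v - 6.38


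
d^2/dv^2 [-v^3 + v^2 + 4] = 2 - 6*v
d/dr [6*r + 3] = 6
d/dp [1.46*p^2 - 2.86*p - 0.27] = 2.92*p - 2.86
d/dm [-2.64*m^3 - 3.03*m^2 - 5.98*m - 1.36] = -7.92*m^2 - 6.06*m - 5.98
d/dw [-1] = 0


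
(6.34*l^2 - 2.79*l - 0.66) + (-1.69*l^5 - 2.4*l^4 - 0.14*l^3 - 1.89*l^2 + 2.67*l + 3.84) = -1.69*l^5 - 2.4*l^4 - 0.14*l^3 + 4.45*l^2 - 0.12*l + 3.18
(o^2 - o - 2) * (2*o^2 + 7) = 2*o^4 - 2*o^3 + 3*o^2 - 7*o - 14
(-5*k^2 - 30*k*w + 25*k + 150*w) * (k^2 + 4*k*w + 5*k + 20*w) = -5*k^4 - 50*k^3*w - 120*k^2*w^2 + 125*k^2 + 1250*k*w + 3000*w^2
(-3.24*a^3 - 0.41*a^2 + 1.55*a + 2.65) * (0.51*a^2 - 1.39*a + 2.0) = -1.6524*a^5 + 4.2945*a^4 - 5.1196*a^3 - 1.623*a^2 - 0.583499999999999*a + 5.3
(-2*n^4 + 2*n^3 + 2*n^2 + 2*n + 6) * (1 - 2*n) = 4*n^5 - 6*n^4 - 2*n^3 - 2*n^2 - 10*n + 6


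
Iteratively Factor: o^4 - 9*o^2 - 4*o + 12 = (o - 3)*(o^3 + 3*o^2 - 4) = (o - 3)*(o - 1)*(o^2 + 4*o + 4) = (o - 3)*(o - 1)*(o + 2)*(o + 2)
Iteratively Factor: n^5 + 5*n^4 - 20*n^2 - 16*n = (n)*(n^4 + 5*n^3 - 20*n - 16) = n*(n + 1)*(n^3 + 4*n^2 - 4*n - 16) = n*(n + 1)*(n + 4)*(n^2 - 4) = n*(n + 1)*(n + 2)*(n + 4)*(n - 2)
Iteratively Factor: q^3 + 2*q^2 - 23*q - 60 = (q + 4)*(q^2 - 2*q - 15) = (q + 3)*(q + 4)*(q - 5)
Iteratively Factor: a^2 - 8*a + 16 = (a - 4)*(a - 4)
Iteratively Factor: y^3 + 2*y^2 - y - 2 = (y + 1)*(y^2 + y - 2) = (y - 1)*(y + 1)*(y + 2)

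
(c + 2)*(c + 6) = c^2 + 8*c + 12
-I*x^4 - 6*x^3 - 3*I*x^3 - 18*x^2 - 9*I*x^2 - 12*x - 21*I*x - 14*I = (x + 1)*(x + 2)*(x - 7*I)*(-I*x + 1)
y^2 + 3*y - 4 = (y - 1)*(y + 4)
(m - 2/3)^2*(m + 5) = m^3 + 11*m^2/3 - 56*m/9 + 20/9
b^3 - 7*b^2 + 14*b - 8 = (b - 4)*(b - 2)*(b - 1)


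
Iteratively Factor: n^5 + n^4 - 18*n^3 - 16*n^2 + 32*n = (n - 1)*(n^4 + 2*n^3 - 16*n^2 - 32*n) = (n - 4)*(n - 1)*(n^3 + 6*n^2 + 8*n) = (n - 4)*(n - 1)*(n + 4)*(n^2 + 2*n) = n*(n - 4)*(n - 1)*(n + 4)*(n + 2)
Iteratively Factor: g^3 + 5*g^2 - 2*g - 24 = (g - 2)*(g^2 + 7*g + 12) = (g - 2)*(g + 3)*(g + 4)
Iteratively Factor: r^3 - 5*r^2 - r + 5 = (r + 1)*(r^2 - 6*r + 5) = (r - 5)*(r + 1)*(r - 1)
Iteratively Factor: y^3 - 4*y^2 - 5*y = (y + 1)*(y^2 - 5*y) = (y - 5)*(y + 1)*(y)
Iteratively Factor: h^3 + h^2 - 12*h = (h)*(h^2 + h - 12) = h*(h - 3)*(h + 4)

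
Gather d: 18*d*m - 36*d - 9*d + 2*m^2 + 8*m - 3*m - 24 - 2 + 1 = d*(18*m - 45) + 2*m^2 + 5*m - 25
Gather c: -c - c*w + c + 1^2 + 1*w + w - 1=-c*w + 2*w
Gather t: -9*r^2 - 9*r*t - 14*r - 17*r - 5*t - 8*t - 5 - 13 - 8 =-9*r^2 - 31*r + t*(-9*r - 13) - 26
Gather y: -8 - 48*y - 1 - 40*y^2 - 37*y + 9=-40*y^2 - 85*y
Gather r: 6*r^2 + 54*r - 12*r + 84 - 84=6*r^2 + 42*r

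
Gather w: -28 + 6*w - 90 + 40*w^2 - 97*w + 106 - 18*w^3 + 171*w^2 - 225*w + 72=-18*w^3 + 211*w^2 - 316*w + 60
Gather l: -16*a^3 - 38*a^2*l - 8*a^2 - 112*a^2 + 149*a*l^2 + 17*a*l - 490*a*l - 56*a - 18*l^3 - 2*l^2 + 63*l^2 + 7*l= -16*a^3 - 120*a^2 - 56*a - 18*l^3 + l^2*(149*a + 61) + l*(-38*a^2 - 473*a + 7)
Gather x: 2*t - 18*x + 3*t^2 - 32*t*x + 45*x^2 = 3*t^2 + 2*t + 45*x^2 + x*(-32*t - 18)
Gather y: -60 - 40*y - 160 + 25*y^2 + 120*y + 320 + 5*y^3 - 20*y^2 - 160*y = 5*y^3 + 5*y^2 - 80*y + 100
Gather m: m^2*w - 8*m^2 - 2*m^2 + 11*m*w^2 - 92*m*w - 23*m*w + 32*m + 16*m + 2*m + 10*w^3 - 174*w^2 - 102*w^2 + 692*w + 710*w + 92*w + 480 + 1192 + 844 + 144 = m^2*(w - 10) + m*(11*w^2 - 115*w + 50) + 10*w^3 - 276*w^2 + 1494*w + 2660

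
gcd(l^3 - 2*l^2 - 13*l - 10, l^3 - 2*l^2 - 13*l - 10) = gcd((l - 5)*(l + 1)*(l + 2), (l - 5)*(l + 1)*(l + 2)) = l^3 - 2*l^2 - 13*l - 10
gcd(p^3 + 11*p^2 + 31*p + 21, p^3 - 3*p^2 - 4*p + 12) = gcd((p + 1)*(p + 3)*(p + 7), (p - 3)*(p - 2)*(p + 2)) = 1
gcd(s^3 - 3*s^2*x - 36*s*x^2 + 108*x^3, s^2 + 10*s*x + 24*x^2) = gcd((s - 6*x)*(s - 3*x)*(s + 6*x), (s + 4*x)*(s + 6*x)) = s + 6*x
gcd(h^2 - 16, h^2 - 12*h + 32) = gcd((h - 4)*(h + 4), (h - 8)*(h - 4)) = h - 4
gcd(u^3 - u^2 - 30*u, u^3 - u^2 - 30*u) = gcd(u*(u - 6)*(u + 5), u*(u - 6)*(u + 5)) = u^3 - u^2 - 30*u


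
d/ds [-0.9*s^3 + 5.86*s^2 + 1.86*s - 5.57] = -2.7*s^2 + 11.72*s + 1.86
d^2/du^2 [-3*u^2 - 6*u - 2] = -6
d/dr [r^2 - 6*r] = 2*r - 6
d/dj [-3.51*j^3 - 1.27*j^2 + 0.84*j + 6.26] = -10.53*j^2 - 2.54*j + 0.84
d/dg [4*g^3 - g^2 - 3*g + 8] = 12*g^2 - 2*g - 3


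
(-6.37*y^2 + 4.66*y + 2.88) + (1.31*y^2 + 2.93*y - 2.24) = -5.06*y^2 + 7.59*y + 0.64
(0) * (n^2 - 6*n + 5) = 0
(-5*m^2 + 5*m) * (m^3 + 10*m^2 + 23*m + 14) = -5*m^5 - 45*m^4 - 65*m^3 + 45*m^2 + 70*m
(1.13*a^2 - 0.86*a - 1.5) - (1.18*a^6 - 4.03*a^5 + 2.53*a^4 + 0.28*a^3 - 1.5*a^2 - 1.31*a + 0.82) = -1.18*a^6 + 4.03*a^5 - 2.53*a^4 - 0.28*a^3 + 2.63*a^2 + 0.45*a - 2.32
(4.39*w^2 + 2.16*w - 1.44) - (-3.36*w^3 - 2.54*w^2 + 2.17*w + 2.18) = 3.36*w^3 + 6.93*w^2 - 0.00999999999999979*w - 3.62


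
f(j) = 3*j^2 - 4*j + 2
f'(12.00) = 68.00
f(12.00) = 386.00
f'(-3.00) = -22.00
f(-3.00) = 41.00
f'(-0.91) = -9.46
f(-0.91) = 8.12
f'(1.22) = 3.32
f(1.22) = 1.59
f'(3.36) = 16.16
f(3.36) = 22.43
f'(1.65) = 5.90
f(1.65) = 3.57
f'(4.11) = 20.66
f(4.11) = 36.24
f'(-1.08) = -10.48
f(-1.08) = 9.82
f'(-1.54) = -13.24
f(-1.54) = 15.27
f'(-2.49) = -18.94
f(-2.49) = 30.56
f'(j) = 6*j - 4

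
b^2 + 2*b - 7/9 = (b - 1/3)*(b + 7/3)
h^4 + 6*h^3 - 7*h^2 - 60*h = h*(h - 3)*(h + 4)*(h + 5)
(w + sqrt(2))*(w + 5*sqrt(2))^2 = w^3 + 11*sqrt(2)*w^2 + 70*w + 50*sqrt(2)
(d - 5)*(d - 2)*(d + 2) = d^3 - 5*d^2 - 4*d + 20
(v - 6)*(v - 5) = v^2 - 11*v + 30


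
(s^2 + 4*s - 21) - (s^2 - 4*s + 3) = 8*s - 24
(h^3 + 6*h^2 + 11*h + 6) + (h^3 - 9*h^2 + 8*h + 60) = 2*h^3 - 3*h^2 + 19*h + 66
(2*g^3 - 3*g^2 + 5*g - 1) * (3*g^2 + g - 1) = 6*g^5 - 7*g^4 + 10*g^3 + 5*g^2 - 6*g + 1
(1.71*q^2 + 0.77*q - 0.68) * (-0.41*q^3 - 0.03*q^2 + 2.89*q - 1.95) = -0.7011*q^5 - 0.367*q^4 + 5.1976*q^3 - 1.0888*q^2 - 3.4667*q + 1.326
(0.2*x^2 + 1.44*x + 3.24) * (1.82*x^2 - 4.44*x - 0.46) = 0.364*x^4 + 1.7328*x^3 - 0.588799999999999*x^2 - 15.048*x - 1.4904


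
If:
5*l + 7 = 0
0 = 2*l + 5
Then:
No Solution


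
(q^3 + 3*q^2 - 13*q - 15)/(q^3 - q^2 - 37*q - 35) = (q - 3)/(q - 7)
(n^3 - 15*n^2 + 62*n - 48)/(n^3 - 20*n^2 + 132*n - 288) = (n - 1)/(n - 6)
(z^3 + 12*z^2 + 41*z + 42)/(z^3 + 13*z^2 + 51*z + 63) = (z + 2)/(z + 3)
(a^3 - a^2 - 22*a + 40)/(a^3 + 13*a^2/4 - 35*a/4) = 4*(a^2 - 6*a + 8)/(a*(4*a - 7))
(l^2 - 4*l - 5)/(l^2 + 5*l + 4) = (l - 5)/(l + 4)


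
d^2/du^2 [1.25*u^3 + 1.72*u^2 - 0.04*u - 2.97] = 7.5*u + 3.44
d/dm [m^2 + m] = 2*m + 1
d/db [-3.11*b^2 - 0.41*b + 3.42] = -6.22*b - 0.41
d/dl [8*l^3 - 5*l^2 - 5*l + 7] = 24*l^2 - 10*l - 5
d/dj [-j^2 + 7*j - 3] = 7 - 2*j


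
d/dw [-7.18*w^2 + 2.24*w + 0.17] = 2.24 - 14.36*w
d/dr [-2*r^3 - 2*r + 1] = -6*r^2 - 2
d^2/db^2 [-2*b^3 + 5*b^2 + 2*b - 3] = 10 - 12*b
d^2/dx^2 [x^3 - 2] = 6*x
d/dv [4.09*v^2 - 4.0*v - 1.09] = 8.18*v - 4.0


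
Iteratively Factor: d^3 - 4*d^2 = (d - 4)*(d^2) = d*(d - 4)*(d)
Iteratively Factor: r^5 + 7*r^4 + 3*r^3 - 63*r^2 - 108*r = (r)*(r^4 + 7*r^3 + 3*r^2 - 63*r - 108) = r*(r - 3)*(r^3 + 10*r^2 + 33*r + 36) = r*(r - 3)*(r + 3)*(r^2 + 7*r + 12) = r*(r - 3)*(r + 3)*(r + 4)*(r + 3)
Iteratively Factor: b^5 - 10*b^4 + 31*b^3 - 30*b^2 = (b - 3)*(b^4 - 7*b^3 + 10*b^2) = (b - 5)*(b - 3)*(b^3 - 2*b^2) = b*(b - 5)*(b - 3)*(b^2 - 2*b) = b^2*(b - 5)*(b - 3)*(b - 2)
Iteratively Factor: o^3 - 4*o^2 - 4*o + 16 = (o + 2)*(o^2 - 6*o + 8) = (o - 4)*(o + 2)*(o - 2)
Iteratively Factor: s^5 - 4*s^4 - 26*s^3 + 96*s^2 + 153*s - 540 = (s + 3)*(s^4 - 7*s^3 - 5*s^2 + 111*s - 180) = (s - 3)*(s + 3)*(s^3 - 4*s^2 - 17*s + 60) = (s - 3)^2*(s + 3)*(s^2 - s - 20) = (s - 5)*(s - 3)^2*(s + 3)*(s + 4)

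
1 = 1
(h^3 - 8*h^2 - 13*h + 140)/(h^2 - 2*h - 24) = (h^2 - 12*h + 35)/(h - 6)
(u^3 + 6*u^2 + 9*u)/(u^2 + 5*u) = (u^2 + 6*u + 9)/(u + 5)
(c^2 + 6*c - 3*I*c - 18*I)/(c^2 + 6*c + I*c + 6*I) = (c - 3*I)/(c + I)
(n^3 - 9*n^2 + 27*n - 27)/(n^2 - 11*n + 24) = (n^2 - 6*n + 9)/(n - 8)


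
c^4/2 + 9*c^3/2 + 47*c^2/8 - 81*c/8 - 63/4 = (c/2 + 1)*(c - 3/2)*(c + 3/2)*(c + 7)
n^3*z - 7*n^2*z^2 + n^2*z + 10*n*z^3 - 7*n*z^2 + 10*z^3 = (n - 5*z)*(n - 2*z)*(n*z + z)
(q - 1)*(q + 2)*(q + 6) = q^3 + 7*q^2 + 4*q - 12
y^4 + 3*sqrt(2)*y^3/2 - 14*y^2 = y^2*(y - 2*sqrt(2))*(y + 7*sqrt(2)/2)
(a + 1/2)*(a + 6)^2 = a^3 + 25*a^2/2 + 42*a + 18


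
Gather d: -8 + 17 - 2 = 7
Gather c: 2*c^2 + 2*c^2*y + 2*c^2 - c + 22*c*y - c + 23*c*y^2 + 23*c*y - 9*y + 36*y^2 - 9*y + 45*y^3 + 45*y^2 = c^2*(2*y + 4) + c*(23*y^2 + 45*y - 2) + 45*y^3 + 81*y^2 - 18*y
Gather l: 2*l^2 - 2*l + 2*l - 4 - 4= 2*l^2 - 8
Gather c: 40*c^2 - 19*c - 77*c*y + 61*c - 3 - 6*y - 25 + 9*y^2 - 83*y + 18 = 40*c^2 + c*(42 - 77*y) + 9*y^2 - 89*y - 10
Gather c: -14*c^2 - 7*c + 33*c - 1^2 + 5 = -14*c^2 + 26*c + 4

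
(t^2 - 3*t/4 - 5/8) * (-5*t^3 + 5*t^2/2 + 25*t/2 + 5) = -5*t^5 + 25*t^4/4 + 55*t^3/4 - 95*t^2/16 - 185*t/16 - 25/8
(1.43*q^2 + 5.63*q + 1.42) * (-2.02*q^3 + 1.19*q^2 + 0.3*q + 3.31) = -2.8886*q^5 - 9.6709*q^4 + 4.2603*q^3 + 8.1121*q^2 + 19.0613*q + 4.7002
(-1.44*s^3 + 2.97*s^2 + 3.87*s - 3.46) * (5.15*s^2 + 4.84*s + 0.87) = -7.416*s^5 + 8.3259*s^4 + 33.0525*s^3 + 3.4957*s^2 - 13.3795*s - 3.0102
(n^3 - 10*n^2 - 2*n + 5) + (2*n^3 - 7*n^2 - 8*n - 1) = 3*n^3 - 17*n^2 - 10*n + 4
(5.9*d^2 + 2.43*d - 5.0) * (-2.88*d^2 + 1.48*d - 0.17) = -16.992*d^4 + 1.7336*d^3 + 16.9934*d^2 - 7.8131*d + 0.85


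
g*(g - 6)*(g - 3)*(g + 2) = g^4 - 7*g^3 + 36*g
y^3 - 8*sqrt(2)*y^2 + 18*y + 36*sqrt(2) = (y - 6*sqrt(2))*(y - 3*sqrt(2))*(y + sqrt(2))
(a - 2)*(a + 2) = a^2 - 4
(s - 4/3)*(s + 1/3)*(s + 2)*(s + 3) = s^4 + 4*s^3 + 5*s^2/9 - 74*s/9 - 8/3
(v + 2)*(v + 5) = v^2 + 7*v + 10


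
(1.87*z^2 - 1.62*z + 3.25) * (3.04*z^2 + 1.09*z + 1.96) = 5.6848*z^4 - 2.8865*z^3 + 11.7794*z^2 + 0.3673*z + 6.37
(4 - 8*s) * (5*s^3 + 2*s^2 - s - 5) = -40*s^4 + 4*s^3 + 16*s^2 + 36*s - 20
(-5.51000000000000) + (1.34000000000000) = -4.17000000000000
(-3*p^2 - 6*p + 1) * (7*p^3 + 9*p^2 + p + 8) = -21*p^5 - 69*p^4 - 50*p^3 - 21*p^2 - 47*p + 8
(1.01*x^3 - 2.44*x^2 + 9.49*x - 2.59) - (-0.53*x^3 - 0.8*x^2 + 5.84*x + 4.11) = 1.54*x^3 - 1.64*x^2 + 3.65*x - 6.7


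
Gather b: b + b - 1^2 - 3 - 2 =2*b - 6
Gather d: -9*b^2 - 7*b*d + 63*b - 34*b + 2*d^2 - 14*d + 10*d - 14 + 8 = -9*b^2 + 29*b + 2*d^2 + d*(-7*b - 4) - 6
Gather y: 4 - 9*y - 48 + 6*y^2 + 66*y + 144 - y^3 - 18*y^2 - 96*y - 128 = -y^3 - 12*y^2 - 39*y - 28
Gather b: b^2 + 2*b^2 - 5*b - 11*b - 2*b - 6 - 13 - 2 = 3*b^2 - 18*b - 21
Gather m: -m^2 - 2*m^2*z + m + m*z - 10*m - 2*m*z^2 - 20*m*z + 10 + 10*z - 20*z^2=m^2*(-2*z - 1) + m*(-2*z^2 - 19*z - 9) - 20*z^2 + 10*z + 10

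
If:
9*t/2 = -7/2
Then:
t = -7/9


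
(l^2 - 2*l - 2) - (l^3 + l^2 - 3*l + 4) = -l^3 + l - 6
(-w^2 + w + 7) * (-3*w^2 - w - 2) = 3*w^4 - 2*w^3 - 20*w^2 - 9*w - 14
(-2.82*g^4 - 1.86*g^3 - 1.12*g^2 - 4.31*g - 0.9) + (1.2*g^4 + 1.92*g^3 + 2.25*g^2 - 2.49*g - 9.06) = -1.62*g^4 + 0.0599999999999998*g^3 + 1.13*g^2 - 6.8*g - 9.96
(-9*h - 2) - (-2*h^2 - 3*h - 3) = 2*h^2 - 6*h + 1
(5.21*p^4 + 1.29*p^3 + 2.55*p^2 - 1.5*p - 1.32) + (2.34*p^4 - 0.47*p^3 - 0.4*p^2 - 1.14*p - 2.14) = 7.55*p^4 + 0.82*p^3 + 2.15*p^2 - 2.64*p - 3.46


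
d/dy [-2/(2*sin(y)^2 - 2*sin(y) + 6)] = (2*sin(y) - 1)*cos(y)/(sin(y)^2 - sin(y) + 3)^2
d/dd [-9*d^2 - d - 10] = -18*d - 1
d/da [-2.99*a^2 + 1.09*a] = 1.09 - 5.98*a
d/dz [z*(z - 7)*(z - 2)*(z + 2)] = 4*z^3 - 21*z^2 - 8*z + 28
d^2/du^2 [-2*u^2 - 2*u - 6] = -4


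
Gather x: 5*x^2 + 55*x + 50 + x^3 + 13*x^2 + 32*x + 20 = x^3 + 18*x^2 + 87*x + 70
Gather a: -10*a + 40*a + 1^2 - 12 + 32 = 30*a + 21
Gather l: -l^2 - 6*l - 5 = -l^2 - 6*l - 5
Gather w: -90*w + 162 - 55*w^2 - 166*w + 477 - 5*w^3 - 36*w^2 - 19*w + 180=-5*w^3 - 91*w^2 - 275*w + 819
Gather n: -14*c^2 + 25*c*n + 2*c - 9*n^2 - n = -14*c^2 + 2*c - 9*n^2 + n*(25*c - 1)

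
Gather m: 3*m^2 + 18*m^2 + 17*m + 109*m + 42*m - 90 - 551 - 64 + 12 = 21*m^2 + 168*m - 693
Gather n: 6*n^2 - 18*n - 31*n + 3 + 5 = 6*n^2 - 49*n + 8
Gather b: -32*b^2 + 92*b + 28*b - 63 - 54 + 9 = -32*b^2 + 120*b - 108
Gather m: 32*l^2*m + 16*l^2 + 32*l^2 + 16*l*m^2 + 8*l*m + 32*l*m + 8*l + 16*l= 48*l^2 + 16*l*m^2 + 24*l + m*(32*l^2 + 40*l)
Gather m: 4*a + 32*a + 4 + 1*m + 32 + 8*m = 36*a + 9*m + 36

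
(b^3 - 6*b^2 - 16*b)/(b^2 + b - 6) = b*(b^2 - 6*b - 16)/(b^2 + b - 6)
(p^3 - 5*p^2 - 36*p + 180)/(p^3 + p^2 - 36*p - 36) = (p - 5)/(p + 1)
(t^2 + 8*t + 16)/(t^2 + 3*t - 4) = (t + 4)/(t - 1)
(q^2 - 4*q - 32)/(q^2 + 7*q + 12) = (q - 8)/(q + 3)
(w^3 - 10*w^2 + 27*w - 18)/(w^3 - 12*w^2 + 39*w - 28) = (w^2 - 9*w + 18)/(w^2 - 11*w + 28)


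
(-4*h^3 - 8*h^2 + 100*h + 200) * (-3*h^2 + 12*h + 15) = 12*h^5 - 24*h^4 - 456*h^3 + 480*h^2 + 3900*h + 3000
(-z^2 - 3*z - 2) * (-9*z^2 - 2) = 9*z^4 + 27*z^3 + 20*z^2 + 6*z + 4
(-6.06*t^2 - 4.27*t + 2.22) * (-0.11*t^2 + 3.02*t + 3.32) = 0.6666*t^4 - 17.8315*t^3 - 33.2588*t^2 - 7.472*t + 7.3704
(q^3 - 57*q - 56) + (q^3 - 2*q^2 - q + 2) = 2*q^3 - 2*q^2 - 58*q - 54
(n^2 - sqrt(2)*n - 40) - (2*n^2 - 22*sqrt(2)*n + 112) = -n^2 + 21*sqrt(2)*n - 152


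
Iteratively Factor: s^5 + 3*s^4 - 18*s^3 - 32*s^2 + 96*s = (s - 2)*(s^4 + 5*s^3 - 8*s^2 - 48*s) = s*(s - 2)*(s^3 + 5*s^2 - 8*s - 48) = s*(s - 2)*(s + 4)*(s^2 + s - 12) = s*(s - 3)*(s - 2)*(s + 4)*(s + 4)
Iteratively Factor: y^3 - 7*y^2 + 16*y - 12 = (y - 3)*(y^2 - 4*y + 4) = (y - 3)*(y - 2)*(y - 2)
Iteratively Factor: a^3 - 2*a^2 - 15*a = (a + 3)*(a^2 - 5*a) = (a - 5)*(a + 3)*(a)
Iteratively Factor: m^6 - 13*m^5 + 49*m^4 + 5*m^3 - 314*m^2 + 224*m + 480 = (m - 5)*(m^5 - 8*m^4 + 9*m^3 + 50*m^2 - 64*m - 96) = (m - 5)*(m + 2)*(m^4 - 10*m^3 + 29*m^2 - 8*m - 48) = (m - 5)*(m - 4)*(m + 2)*(m^3 - 6*m^2 + 5*m + 12) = (m - 5)*(m - 4)*(m + 1)*(m + 2)*(m^2 - 7*m + 12) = (m - 5)*(m - 4)^2*(m + 1)*(m + 2)*(m - 3)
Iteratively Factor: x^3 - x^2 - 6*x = (x - 3)*(x^2 + 2*x) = x*(x - 3)*(x + 2)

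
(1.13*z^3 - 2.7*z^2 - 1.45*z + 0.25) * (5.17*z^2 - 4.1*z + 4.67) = 5.8421*z^5 - 18.592*z^4 + 8.8506*z^3 - 5.3715*z^2 - 7.7965*z + 1.1675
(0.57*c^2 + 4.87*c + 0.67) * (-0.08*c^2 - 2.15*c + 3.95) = -0.0456*c^4 - 1.6151*c^3 - 8.2726*c^2 + 17.796*c + 2.6465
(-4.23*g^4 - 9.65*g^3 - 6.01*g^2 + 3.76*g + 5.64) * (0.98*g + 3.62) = -4.1454*g^5 - 24.7696*g^4 - 40.8228*g^3 - 18.0714*g^2 + 19.1384*g + 20.4168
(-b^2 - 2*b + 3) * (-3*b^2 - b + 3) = 3*b^4 + 7*b^3 - 10*b^2 - 9*b + 9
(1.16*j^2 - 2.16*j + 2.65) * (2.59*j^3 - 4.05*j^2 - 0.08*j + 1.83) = 3.0044*j^5 - 10.2924*j^4 + 15.5187*j^3 - 8.4369*j^2 - 4.1648*j + 4.8495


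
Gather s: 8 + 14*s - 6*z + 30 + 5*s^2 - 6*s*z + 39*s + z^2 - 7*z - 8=5*s^2 + s*(53 - 6*z) + z^2 - 13*z + 30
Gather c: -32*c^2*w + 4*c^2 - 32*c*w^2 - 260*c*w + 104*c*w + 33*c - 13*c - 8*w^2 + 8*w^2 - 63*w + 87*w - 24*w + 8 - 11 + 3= c^2*(4 - 32*w) + c*(-32*w^2 - 156*w + 20)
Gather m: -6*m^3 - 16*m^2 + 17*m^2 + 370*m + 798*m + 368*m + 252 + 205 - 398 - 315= -6*m^3 + m^2 + 1536*m - 256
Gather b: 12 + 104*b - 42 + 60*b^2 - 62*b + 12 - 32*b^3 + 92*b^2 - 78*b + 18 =-32*b^3 + 152*b^2 - 36*b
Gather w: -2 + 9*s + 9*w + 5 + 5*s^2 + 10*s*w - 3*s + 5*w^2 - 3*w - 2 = 5*s^2 + 6*s + 5*w^2 + w*(10*s + 6) + 1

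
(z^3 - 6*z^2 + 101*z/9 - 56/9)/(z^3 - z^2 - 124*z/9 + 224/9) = (z - 1)/(z + 4)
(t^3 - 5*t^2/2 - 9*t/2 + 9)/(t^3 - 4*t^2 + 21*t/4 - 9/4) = 2*(t^2 - t - 6)/(2*t^2 - 5*t + 3)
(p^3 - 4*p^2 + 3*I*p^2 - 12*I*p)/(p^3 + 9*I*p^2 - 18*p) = (p - 4)/(p + 6*I)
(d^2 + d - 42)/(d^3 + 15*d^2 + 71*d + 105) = (d - 6)/(d^2 + 8*d + 15)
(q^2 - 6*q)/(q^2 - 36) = q/(q + 6)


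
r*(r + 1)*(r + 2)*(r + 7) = r^4 + 10*r^3 + 23*r^2 + 14*r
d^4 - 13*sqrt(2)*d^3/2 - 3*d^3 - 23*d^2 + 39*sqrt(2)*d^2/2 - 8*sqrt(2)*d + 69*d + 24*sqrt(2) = (d - 3)*(d - 8*sqrt(2))*(sqrt(2)*d/2 + 1)*(sqrt(2)*d + 1)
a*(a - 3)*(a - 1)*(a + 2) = a^4 - 2*a^3 - 5*a^2 + 6*a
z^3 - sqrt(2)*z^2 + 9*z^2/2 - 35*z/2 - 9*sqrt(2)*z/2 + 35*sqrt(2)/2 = (z - 5/2)*(z + 7)*(z - sqrt(2))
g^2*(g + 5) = g^3 + 5*g^2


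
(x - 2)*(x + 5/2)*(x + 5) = x^3 + 11*x^2/2 - 5*x/2 - 25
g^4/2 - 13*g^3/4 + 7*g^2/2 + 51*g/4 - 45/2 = (g/2 + 1)*(g - 3)^2*(g - 5/2)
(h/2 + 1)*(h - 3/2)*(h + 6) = h^3/2 + 13*h^2/4 - 9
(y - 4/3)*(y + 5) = y^2 + 11*y/3 - 20/3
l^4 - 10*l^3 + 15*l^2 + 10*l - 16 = (l - 8)*(l - 2)*(l - 1)*(l + 1)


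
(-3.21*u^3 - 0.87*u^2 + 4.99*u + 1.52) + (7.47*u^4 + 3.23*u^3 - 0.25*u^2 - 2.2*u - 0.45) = 7.47*u^4 + 0.02*u^3 - 1.12*u^2 + 2.79*u + 1.07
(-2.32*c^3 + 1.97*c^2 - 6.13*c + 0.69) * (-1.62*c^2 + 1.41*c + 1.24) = 3.7584*c^5 - 6.4626*c^4 + 9.8315*c^3 - 7.3183*c^2 - 6.6283*c + 0.8556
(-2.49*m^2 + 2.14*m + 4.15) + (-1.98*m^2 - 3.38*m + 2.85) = -4.47*m^2 - 1.24*m + 7.0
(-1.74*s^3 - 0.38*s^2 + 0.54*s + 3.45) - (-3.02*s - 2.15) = -1.74*s^3 - 0.38*s^2 + 3.56*s + 5.6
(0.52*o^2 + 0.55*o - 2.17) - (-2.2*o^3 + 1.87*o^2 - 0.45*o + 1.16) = 2.2*o^3 - 1.35*o^2 + 1.0*o - 3.33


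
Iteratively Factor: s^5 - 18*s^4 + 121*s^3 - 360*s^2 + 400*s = (s - 4)*(s^4 - 14*s^3 + 65*s^2 - 100*s) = s*(s - 4)*(s^3 - 14*s^2 + 65*s - 100) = s*(s - 5)*(s - 4)*(s^2 - 9*s + 20) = s*(s - 5)^2*(s - 4)*(s - 4)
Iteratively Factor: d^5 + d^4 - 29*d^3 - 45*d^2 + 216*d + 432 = (d + 3)*(d^4 - 2*d^3 - 23*d^2 + 24*d + 144) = (d - 4)*(d + 3)*(d^3 + 2*d^2 - 15*d - 36) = (d - 4)*(d + 3)^2*(d^2 - d - 12) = (d - 4)^2*(d + 3)^2*(d + 3)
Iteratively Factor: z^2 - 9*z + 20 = (z - 4)*(z - 5)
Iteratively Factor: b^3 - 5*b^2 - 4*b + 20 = (b + 2)*(b^2 - 7*b + 10) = (b - 2)*(b + 2)*(b - 5)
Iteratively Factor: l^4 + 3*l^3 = (l)*(l^3 + 3*l^2) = l*(l + 3)*(l^2) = l^2*(l + 3)*(l)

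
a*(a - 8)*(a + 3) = a^3 - 5*a^2 - 24*a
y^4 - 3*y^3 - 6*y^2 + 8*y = y*(y - 4)*(y - 1)*(y + 2)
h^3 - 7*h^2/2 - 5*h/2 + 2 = (h - 4)*(h - 1/2)*(h + 1)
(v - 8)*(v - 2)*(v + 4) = v^3 - 6*v^2 - 24*v + 64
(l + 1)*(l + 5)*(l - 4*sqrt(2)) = l^3 - 4*sqrt(2)*l^2 + 6*l^2 - 24*sqrt(2)*l + 5*l - 20*sqrt(2)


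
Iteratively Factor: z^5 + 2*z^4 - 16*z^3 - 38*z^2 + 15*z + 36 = (z + 3)*(z^4 - z^3 - 13*z^2 + z + 12) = (z - 1)*(z + 3)*(z^3 - 13*z - 12) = (z - 1)*(z + 1)*(z + 3)*(z^2 - z - 12) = (z - 1)*(z + 1)*(z + 3)^2*(z - 4)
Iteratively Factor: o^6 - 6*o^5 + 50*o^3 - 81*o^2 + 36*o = (o + 3)*(o^5 - 9*o^4 + 27*o^3 - 31*o^2 + 12*o) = (o - 1)*(o + 3)*(o^4 - 8*o^3 + 19*o^2 - 12*o) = (o - 3)*(o - 1)*(o + 3)*(o^3 - 5*o^2 + 4*o) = o*(o - 3)*(o - 1)*(o + 3)*(o^2 - 5*o + 4) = o*(o - 4)*(o - 3)*(o - 1)*(o + 3)*(o - 1)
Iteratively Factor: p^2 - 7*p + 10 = (p - 2)*(p - 5)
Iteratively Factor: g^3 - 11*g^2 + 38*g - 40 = (g - 5)*(g^2 - 6*g + 8) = (g - 5)*(g - 2)*(g - 4)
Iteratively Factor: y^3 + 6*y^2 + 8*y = (y + 2)*(y^2 + 4*y) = (y + 2)*(y + 4)*(y)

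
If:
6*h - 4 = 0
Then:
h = 2/3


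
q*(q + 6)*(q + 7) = q^3 + 13*q^2 + 42*q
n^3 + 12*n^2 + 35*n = n*(n + 5)*(n + 7)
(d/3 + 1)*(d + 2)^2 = d^3/3 + 7*d^2/3 + 16*d/3 + 4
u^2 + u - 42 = (u - 6)*(u + 7)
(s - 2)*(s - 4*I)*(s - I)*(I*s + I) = I*s^4 + 5*s^3 - I*s^3 - 5*s^2 - 6*I*s^2 - 10*s + 4*I*s + 8*I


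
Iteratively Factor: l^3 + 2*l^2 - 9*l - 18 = (l + 3)*(l^2 - l - 6) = (l + 2)*(l + 3)*(l - 3)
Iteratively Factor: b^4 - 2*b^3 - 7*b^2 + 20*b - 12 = (b - 2)*(b^3 - 7*b + 6) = (b - 2)*(b + 3)*(b^2 - 3*b + 2) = (b - 2)^2*(b + 3)*(b - 1)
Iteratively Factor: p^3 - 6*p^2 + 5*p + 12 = (p - 3)*(p^2 - 3*p - 4) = (p - 4)*(p - 3)*(p + 1)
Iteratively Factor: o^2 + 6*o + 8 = (o + 2)*(o + 4)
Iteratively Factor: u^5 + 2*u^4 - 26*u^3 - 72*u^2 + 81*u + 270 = (u - 2)*(u^4 + 4*u^3 - 18*u^2 - 108*u - 135) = (u - 2)*(u + 3)*(u^3 + u^2 - 21*u - 45) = (u - 2)*(u + 3)^2*(u^2 - 2*u - 15) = (u - 2)*(u + 3)^3*(u - 5)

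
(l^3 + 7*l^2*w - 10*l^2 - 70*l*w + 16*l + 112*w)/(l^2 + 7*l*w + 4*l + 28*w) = (l^2 - 10*l + 16)/(l + 4)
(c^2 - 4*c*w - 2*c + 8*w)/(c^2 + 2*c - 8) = (c - 4*w)/(c + 4)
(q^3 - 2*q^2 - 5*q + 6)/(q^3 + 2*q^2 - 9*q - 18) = (q - 1)/(q + 3)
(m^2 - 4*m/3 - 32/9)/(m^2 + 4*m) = (9*m^2 - 12*m - 32)/(9*m*(m + 4))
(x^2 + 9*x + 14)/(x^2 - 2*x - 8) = (x + 7)/(x - 4)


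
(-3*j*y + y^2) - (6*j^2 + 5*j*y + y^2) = -6*j^2 - 8*j*y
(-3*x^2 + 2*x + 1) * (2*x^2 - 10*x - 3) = -6*x^4 + 34*x^3 - 9*x^2 - 16*x - 3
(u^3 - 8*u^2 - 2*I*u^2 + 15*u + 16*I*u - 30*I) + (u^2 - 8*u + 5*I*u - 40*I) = u^3 - 7*u^2 - 2*I*u^2 + 7*u + 21*I*u - 70*I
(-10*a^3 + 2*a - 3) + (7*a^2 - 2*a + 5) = -10*a^3 + 7*a^2 + 2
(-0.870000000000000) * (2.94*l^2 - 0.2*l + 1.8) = -2.5578*l^2 + 0.174*l - 1.566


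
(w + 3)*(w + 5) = w^2 + 8*w + 15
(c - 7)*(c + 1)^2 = c^3 - 5*c^2 - 13*c - 7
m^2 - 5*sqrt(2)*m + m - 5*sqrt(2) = (m + 1)*(m - 5*sqrt(2))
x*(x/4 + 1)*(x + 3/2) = x^3/4 + 11*x^2/8 + 3*x/2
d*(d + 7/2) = d^2 + 7*d/2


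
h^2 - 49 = (h - 7)*(h + 7)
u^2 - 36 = (u - 6)*(u + 6)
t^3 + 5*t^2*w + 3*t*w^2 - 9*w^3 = (t - w)*(t + 3*w)^2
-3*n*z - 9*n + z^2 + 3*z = (-3*n + z)*(z + 3)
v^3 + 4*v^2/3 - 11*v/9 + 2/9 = (v - 1/3)^2*(v + 2)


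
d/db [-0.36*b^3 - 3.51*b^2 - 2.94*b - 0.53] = -1.08*b^2 - 7.02*b - 2.94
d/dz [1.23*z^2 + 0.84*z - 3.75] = 2.46*z + 0.84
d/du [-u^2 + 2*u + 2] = 2 - 2*u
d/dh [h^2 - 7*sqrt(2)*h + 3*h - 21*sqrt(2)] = 2*h - 7*sqrt(2) + 3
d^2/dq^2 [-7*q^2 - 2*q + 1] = -14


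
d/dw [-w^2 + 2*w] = 2 - 2*w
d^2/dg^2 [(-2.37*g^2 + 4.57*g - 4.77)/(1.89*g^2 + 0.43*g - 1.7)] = (36.501192*g^3 - 147.922362*g^2 + 64.840986*g - 39.433226)/(6.751269*g^6 + 4.608009*g^5 - 17.169327*g^4 - 8.210033*g^3 + 15.44331*g^2 + 3.7281*g - 4.913)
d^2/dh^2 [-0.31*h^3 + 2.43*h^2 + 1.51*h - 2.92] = 4.86 - 1.86*h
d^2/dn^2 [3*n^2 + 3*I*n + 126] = 6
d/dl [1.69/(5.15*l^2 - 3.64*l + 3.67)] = (6.1516 - 17.407*l)/(5.15*l^2 - 3.64*l + 3.67)^2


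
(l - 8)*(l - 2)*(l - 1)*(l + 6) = l^4 - 5*l^3 - 40*l^2 + 140*l - 96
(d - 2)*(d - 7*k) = d^2 - 7*d*k - 2*d + 14*k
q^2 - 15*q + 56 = (q - 8)*(q - 7)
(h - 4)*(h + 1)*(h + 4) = h^3 + h^2 - 16*h - 16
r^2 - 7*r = r*(r - 7)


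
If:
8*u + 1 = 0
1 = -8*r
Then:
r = -1/8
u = -1/8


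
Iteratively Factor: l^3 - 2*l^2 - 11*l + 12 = (l - 4)*(l^2 + 2*l - 3) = (l - 4)*(l - 1)*(l + 3)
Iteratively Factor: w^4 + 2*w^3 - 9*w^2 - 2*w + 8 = (w - 1)*(w^3 + 3*w^2 - 6*w - 8) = (w - 1)*(w + 1)*(w^2 + 2*w - 8) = (w - 1)*(w + 1)*(w + 4)*(w - 2)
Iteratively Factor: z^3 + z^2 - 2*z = (z)*(z^2 + z - 2) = z*(z + 2)*(z - 1)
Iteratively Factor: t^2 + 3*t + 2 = (t + 1)*(t + 2)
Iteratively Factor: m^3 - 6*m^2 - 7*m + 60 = (m + 3)*(m^2 - 9*m + 20) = (m - 5)*(m + 3)*(m - 4)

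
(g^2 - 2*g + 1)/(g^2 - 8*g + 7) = (g - 1)/(g - 7)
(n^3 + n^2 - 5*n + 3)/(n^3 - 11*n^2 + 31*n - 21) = (n^2 + 2*n - 3)/(n^2 - 10*n + 21)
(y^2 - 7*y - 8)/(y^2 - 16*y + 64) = (y + 1)/(y - 8)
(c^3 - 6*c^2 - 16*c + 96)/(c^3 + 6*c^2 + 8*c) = (c^2 - 10*c + 24)/(c*(c + 2))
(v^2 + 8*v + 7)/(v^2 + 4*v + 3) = (v + 7)/(v + 3)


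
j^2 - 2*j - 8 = (j - 4)*(j + 2)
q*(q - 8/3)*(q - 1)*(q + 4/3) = q^4 - 7*q^3/3 - 20*q^2/9 + 32*q/9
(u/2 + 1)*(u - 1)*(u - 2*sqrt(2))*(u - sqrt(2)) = u^4/2 - 3*sqrt(2)*u^3/2 + u^3/2 - 3*sqrt(2)*u^2/2 + u^2 + 2*u + 3*sqrt(2)*u - 4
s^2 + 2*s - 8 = (s - 2)*(s + 4)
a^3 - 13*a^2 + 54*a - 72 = (a - 6)*(a - 4)*(a - 3)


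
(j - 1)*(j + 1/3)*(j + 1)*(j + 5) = j^4 + 16*j^3/3 + 2*j^2/3 - 16*j/3 - 5/3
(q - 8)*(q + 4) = q^2 - 4*q - 32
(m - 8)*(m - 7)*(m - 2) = m^3 - 17*m^2 + 86*m - 112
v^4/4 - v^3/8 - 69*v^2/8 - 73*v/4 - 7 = (v/4 + 1)*(v - 7)*(v + 1/2)*(v + 2)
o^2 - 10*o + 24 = (o - 6)*(o - 4)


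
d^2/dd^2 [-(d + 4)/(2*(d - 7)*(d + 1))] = (-d^3 - 12*d^2 + 51*d - 130)/(d^6 - 18*d^5 + 87*d^4 + 36*d^3 - 609*d^2 - 882*d - 343)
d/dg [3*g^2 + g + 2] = 6*g + 1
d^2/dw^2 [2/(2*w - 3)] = 16/(2*w - 3)^3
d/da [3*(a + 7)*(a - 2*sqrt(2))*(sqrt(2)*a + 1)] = 9*sqrt(2)*a^2 - 18*a + 42*sqrt(2)*a - 63 - 6*sqrt(2)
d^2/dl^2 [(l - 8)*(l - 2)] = 2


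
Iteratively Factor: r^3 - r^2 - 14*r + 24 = (r - 2)*(r^2 + r - 12) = (r - 3)*(r - 2)*(r + 4)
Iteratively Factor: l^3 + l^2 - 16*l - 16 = (l + 1)*(l^2 - 16) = (l + 1)*(l + 4)*(l - 4)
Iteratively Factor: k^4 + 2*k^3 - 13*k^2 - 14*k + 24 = (k + 2)*(k^3 - 13*k + 12) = (k - 3)*(k + 2)*(k^2 + 3*k - 4) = (k - 3)*(k - 1)*(k + 2)*(k + 4)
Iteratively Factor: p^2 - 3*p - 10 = (p + 2)*(p - 5)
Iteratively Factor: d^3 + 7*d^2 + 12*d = (d + 4)*(d^2 + 3*d) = (d + 3)*(d + 4)*(d)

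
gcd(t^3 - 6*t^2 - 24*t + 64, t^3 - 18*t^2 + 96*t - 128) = t^2 - 10*t + 16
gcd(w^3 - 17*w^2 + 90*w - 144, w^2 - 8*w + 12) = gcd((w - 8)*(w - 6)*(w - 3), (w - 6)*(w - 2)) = w - 6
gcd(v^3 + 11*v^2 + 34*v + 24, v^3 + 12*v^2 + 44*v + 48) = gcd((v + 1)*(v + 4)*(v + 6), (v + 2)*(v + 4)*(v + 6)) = v^2 + 10*v + 24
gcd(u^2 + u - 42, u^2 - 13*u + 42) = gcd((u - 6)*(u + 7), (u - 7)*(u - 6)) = u - 6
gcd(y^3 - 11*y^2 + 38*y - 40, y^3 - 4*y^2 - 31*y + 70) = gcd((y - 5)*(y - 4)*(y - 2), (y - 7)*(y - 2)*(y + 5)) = y - 2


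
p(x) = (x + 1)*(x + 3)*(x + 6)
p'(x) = (x + 1)*(x + 3) + (x + 1)*(x + 6) + (x + 3)*(x + 6) = 3*x^2 + 20*x + 27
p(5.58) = 653.77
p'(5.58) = 232.01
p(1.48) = 83.11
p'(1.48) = 63.17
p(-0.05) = 16.67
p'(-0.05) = 26.01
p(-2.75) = -1.42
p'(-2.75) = -5.31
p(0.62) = 38.82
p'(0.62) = 40.55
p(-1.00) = 0.00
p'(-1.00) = 10.00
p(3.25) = 245.70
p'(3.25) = 123.69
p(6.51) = 893.47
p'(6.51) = 284.34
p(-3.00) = 0.00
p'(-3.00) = -6.00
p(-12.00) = -594.00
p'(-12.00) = 219.00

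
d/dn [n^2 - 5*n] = 2*n - 5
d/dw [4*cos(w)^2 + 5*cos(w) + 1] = -(8*cos(w) + 5)*sin(w)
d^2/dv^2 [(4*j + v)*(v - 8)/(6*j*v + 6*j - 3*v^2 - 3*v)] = 2*((4*j + v)*(v - 8)*(-2*j + 2*v + 1)^2 + ((4*j + v)*(v - 8) + (4*j + v)*(-2*j + 2*v + 1) + (v - 8)*(-2*j + 2*v + 1))*(2*j*v + 2*j - v^2 - v) + (2*j*v + 2*j - v^2 - v)^2)/(3*(2*j*v + 2*j - v^2 - v)^3)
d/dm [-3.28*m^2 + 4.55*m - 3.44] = 4.55 - 6.56*m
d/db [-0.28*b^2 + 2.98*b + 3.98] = 2.98 - 0.56*b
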